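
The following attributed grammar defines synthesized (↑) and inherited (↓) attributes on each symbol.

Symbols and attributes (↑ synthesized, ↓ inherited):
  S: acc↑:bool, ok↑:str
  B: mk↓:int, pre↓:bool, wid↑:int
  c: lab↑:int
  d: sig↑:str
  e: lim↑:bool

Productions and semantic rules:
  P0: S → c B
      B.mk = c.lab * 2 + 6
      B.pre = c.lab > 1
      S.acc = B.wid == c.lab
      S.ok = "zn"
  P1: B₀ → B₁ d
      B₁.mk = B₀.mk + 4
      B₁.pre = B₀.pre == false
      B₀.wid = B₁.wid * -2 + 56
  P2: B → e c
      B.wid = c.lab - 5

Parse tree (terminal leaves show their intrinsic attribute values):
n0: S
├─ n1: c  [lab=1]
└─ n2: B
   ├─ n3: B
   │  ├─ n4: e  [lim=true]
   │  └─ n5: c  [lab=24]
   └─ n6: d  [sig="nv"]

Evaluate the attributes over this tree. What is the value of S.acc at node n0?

1. n1.lab = 1  [terminal]
2. n2.mk = 8  [c.lab * 2 + 6]
3. n2.pre = false  [c.lab > 1]
4. n3.mk = 12  [B₀.mk + 4]
5. n3.pre = true  [B₀.pre == false]
6. n4.lim = true  [terminal]
7. n5.lab = 24  [terminal]
8. n3.wid = 19  [c.lab - 5]
9. n6.sig = "nv"  [terminal]
10. n2.wid = 18  [B₁.wid * -2 + 56]
11. n0.acc = false  [B.wid == c.lab]
12. n0.ok = "zn"  ["zn"]

false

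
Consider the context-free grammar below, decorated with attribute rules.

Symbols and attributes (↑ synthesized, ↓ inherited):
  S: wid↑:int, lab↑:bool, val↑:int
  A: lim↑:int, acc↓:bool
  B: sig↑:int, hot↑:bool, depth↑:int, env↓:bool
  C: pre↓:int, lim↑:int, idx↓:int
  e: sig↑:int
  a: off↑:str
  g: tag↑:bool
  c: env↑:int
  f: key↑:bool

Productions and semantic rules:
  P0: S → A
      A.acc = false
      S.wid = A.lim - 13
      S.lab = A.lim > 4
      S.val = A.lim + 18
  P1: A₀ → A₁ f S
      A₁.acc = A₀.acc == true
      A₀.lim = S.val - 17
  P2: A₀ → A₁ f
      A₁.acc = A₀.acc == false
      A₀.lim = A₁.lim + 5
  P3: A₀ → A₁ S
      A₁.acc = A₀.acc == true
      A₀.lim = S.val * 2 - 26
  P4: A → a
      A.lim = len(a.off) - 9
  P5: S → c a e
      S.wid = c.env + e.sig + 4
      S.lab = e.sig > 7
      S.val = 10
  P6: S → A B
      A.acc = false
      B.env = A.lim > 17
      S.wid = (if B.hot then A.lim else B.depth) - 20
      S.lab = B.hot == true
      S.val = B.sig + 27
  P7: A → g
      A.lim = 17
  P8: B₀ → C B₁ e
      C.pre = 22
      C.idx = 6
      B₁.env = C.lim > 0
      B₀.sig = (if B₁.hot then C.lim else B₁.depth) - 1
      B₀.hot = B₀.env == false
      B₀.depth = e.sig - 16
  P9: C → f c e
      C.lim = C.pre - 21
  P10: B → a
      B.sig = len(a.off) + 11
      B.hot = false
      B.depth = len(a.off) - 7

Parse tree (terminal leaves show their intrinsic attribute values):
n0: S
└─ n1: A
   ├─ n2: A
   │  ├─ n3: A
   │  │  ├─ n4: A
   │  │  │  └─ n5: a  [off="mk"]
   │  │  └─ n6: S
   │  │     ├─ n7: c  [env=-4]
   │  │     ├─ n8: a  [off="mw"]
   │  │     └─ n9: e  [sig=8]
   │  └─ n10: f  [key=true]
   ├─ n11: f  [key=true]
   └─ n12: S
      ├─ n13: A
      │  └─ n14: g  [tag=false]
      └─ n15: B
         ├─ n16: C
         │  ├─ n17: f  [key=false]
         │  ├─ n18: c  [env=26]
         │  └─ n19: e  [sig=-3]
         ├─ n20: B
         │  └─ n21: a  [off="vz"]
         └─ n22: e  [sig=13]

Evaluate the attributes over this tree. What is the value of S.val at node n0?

1. n1.acc = false  [false]
2. n2.acc = false  [A₀.acc == true]
3. n3.acc = true  [A₀.acc == false]
4. n4.acc = true  [A₀.acc == true]
5. n5.off = "mk"  [terminal]
6. n4.lim = -7  [len(a.off) - 9]
7. n7.env = -4  [terminal]
8. n8.off = "mw"  [terminal]
9. n9.sig = 8  [terminal]
10. n6.wid = 8  [c.env + e.sig + 4]
11. n6.lab = true  [e.sig > 7]
12. n6.val = 10  [10]
13. n3.lim = -6  [S.val * 2 - 26]
14. n10.key = true  [terminal]
15. n2.lim = -1  [A₁.lim + 5]
16. n11.key = true  [terminal]
17. n13.acc = false  [false]
18. n14.tag = false  [terminal]
19. n13.lim = 17  [17]
20. n15.env = false  [A.lim > 17]
21. n16.pre = 22  [22]
22. n16.idx = 6  [6]
23. n17.key = false  [terminal]
24. n18.env = 26  [terminal]
25. n19.sig = -3  [terminal]
26. n16.lim = 1  [C.pre - 21]
27. n20.env = true  [C.lim > 0]
28. n21.off = "vz"  [terminal]
29. n20.sig = 13  [len(a.off) + 11]
30. n20.hot = false  [false]
31. n20.depth = -5  [len(a.off) - 7]
32. n22.sig = 13  [terminal]
33. n15.sig = -6  [(if B₁.hot then C.lim else B₁.depth) - 1]
34. n15.hot = true  [B₀.env == false]
35. n15.depth = -3  [e.sig - 16]
36. n12.wid = -3  [(if B.hot then A.lim else B.depth) - 20]
37. n12.lab = true  [B.hot == true]
38. n12.val = 21  [B.sig + 27]
39. n1.lim = 4  [S.val - 17]
40. n0.wid = -9  [A.lim - 13]
41. n0.lab = false  [A.lim > 4]
42. n0.val = 22  [A.lim + 18]

22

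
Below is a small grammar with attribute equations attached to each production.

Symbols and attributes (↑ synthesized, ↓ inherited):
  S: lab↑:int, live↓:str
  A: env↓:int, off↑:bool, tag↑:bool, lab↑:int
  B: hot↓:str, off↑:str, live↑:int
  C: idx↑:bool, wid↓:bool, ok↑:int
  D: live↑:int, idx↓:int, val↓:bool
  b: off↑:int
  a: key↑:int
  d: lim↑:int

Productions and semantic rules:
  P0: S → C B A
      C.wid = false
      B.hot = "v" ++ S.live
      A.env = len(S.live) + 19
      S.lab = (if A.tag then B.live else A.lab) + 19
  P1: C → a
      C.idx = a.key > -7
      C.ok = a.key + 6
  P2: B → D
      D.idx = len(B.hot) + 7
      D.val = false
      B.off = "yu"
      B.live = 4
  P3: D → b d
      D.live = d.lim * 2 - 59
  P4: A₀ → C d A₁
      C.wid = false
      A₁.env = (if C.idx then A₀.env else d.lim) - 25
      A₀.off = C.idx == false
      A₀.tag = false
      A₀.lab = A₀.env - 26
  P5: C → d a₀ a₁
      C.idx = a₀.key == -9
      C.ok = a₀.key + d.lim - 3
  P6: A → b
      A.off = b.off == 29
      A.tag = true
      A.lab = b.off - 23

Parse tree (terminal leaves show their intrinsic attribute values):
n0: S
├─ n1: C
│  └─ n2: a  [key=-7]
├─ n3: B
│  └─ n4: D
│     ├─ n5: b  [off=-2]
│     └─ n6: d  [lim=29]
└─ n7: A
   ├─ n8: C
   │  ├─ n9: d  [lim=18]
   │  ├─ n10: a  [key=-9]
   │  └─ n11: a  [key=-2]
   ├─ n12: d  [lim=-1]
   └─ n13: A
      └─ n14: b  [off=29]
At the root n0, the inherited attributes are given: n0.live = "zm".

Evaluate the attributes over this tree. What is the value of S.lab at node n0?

14

1. n0.live = "zm"  [given at root]
2. n1.wid = false  [false]
3. n2.key = -7  [terminal]
4. n1.idx = false  [a.key > -7]
5. n1.ok = -1  [a.key + 6]
6. n3.hot = "vzm"  ["v" ++ S.live]
7. n4.idx = 10  [len(B.hot) + 7]
8. n4.val = false  [false]
9. n5.off = -2  [terminal]
10. n6.lim = 29  [terminal]
11. n4.live = -1  [d.lim * 2 - 59]
12. n3.off = "yu"  ["yu"]
13. n3.live = 4  [4]
14. n7.env = 21  [len(S.live) + 19]
15. n8.wid = false  [false]
16. n9.lim = 18  [terminal]
17. n10.key = -9  [terminal]
18. n11.key = -2  [terminal]
19. n8.idx = true  [a₀.key == -9]
20. n8.ok = 6  [a₀.key + d.lim - 3]
21. n12.lim = -1  [terminal]
22. n13.env = -4  [(if C.idx then A₀.env else d.lim) - 25]
23. n14.off = 29  [terminal]
24. n13.off = true  [b.off == 29]
25. n13.tag = true  [true]
26. n13.lab = 6  [b.off - 23]
27. n7.off = false  [C.idx == false]
28. n7.tag = false  [false]
29. n7.lab = -5  [A₀.env - 26]
30. n0.lab = 14  [(if A.tag then B.live else A.lab) + 19]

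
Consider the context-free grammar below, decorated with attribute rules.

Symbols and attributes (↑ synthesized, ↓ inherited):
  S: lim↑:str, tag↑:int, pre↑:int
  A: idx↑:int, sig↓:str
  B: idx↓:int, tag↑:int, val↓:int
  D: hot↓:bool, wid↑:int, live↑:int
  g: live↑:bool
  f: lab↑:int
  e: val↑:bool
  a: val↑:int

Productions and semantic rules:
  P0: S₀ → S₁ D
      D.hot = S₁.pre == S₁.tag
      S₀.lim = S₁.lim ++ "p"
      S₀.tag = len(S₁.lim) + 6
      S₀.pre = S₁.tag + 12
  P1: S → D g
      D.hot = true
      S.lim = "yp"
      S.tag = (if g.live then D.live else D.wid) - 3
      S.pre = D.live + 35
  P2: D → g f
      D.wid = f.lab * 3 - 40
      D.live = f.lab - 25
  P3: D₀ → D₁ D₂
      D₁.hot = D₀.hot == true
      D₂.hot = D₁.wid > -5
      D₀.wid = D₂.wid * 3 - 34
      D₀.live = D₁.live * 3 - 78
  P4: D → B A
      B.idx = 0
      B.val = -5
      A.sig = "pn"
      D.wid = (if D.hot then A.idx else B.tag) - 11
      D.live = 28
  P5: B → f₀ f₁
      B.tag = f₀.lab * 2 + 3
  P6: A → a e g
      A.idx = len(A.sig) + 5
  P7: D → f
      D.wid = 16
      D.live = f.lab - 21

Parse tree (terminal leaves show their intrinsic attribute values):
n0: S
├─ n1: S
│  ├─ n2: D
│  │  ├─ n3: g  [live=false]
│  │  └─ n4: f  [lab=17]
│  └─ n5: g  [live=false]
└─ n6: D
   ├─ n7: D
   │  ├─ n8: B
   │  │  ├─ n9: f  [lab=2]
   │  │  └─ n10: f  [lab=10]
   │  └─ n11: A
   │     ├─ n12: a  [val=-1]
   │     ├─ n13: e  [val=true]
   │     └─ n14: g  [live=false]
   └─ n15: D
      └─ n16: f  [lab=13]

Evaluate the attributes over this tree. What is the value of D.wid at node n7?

-4

1. n2.hot = true  [true]
2. n3.live = false  [terminal]
3. n4.lab = 17  [terminal]
4. n2.wid = 11  [f.lab * 3 - 40]
5. n2.live = -8  [f.lab - 25]
6. n5.live = false  [terminal]
7. n1.lim = "yp"  ["yp"]
8. n1.tag = 8  [(if g.live then D.live else D.wid) - 3]
9. n1.pre = 27  [D.live + 35]
10. n6.hot = false  [S₁.pre == S₁.tag]
11. n7.hot = false  [D₀.hot == true]
12. n8.idx = 0  [0]
13. n8.val = -5  [-5]
14. n9.lab = 2  [terminal]
15. n10.lab = 10  [terminal]
16. n8.tag = 7  [f₀.lab * 2 + 3]
17. n11.sig = "pn"  ["pn"]
18. n12.val = -1  [terminal]
19. n13.val = true  [terminal]
20. n14.live = false  [terminal]
21. n11.idx = 7  [len(A.sig) + 5]
22. n7.wid = -4  [(if D.hot then A.idx else B.tag) - 11]
23. n7.live = 28  [28]
24. n15.hot = true  [D₁.wid > -5]
25. n16.lab = 13  [terminal]
26. n15.wid = 16  [16]
27. n15.live = -8  [f.lab - 21]
28. n6.wid = 14  [D₂.wid * 3 - 34]
29. n6.live = 6  [D₁.live * 3 - 78]
30. n0.lim = "ypp"  [S₁.lim ++ "p"]
31. n0.tag = 8  [len(S₁.lim) + 6]
32. n0.pre = 20  [S₁.tag + 12]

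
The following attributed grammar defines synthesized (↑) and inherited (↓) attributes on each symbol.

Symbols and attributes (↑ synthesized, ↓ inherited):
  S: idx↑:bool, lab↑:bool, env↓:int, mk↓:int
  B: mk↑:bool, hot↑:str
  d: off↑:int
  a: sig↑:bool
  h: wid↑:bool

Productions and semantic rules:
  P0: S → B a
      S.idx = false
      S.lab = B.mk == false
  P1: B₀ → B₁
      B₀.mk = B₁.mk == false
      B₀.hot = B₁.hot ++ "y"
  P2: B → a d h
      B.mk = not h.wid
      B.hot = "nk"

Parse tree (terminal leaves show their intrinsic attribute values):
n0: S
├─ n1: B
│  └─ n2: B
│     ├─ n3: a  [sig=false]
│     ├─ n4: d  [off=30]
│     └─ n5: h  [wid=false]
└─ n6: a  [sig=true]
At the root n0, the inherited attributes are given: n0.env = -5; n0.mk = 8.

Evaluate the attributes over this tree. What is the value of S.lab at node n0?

true

1. n0.env = -5  [given at root]
2. n0.mk = 8  [given at root]
3. n3.sig = false  [terminal]
4. n4.off = 30  [terminal]
5. n5.wid = false  [terminal]
6. n2.mk = true  [not h.wid]
7. n2.hot = "nk"  ["nk"]
8. n1.mk = false  [B₁.mk == false]
9. n1.hot = "nky"  [B₁.hot ++ "y"]
10. n6.sig = true  [terminal]
11. n0.idx = false  [false]
12. n0.lab = true  [B.mk == false]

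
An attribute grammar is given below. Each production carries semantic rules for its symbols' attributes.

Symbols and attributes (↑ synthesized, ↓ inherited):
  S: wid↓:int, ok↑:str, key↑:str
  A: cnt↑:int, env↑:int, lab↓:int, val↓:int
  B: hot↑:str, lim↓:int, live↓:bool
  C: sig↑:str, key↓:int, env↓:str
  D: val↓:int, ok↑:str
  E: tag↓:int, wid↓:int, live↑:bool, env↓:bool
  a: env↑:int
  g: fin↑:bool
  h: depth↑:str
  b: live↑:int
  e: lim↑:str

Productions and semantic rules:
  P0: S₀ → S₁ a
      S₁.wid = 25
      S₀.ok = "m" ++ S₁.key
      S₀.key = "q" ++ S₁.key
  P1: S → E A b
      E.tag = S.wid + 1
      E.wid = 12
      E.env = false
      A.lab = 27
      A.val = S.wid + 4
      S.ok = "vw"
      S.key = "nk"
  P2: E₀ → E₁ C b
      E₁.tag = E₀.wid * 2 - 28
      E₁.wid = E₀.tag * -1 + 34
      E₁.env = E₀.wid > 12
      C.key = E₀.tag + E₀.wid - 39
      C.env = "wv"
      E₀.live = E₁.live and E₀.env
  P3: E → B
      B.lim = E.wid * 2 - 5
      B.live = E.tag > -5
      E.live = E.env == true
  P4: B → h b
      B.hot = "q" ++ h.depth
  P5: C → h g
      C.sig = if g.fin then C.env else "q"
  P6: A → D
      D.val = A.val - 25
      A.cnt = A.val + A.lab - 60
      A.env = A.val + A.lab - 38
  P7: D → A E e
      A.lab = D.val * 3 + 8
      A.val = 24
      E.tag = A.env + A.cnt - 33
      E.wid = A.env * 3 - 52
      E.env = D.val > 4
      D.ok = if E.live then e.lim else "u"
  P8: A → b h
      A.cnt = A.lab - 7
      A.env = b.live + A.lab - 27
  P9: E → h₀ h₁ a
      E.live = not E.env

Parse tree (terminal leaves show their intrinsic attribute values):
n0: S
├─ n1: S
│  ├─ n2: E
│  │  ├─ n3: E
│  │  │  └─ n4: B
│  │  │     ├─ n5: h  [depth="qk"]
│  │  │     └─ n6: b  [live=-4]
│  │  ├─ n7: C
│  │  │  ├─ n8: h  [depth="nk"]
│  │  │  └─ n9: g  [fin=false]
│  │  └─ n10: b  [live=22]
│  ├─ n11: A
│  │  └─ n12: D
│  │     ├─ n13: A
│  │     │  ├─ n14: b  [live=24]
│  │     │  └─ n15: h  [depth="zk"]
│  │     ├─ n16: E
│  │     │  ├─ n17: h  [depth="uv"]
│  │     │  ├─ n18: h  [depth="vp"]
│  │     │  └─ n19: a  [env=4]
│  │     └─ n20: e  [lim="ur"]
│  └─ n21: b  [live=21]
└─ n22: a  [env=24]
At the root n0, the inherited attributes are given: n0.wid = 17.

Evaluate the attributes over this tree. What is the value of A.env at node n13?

17

1. n0.wid = 17  [given at root]
2. n1.wid = 25  [25]
3. n2.tag = 26  [S.wid + 1]
4. n2.wid = 12  [12]
5. n2.env = false  [false]
6. n3.tag = -4  [E₀.wid * 2 - 28]
7. n3.wid = 8  [E₀.tag * -1 + 34]
8. n3.env = false  [E₀.wid > 12]
9. n4.lim = 11  [E.wid * 2 - 5]
10. n4.live = true  [E.tag > -5]
11. n5.depth = "qk"  [terminal]
12. n6.live = -4  [terminal]
13. n4.hot = "qqk"  ["q" ++ h.depth]
14. n3.live = false  [E.env == true]
15. n7.key = -1  [E₀.tag + E₀.wid - 39]
16. n7.env = "wv"  ["wv"]
17. n8.depth = "nk"  [terminal]
18. n9.fin = false  [terminal]
19. n7.sig = "q"  [if g.fin then C.env else "q"]
20. n10.live = 22  [terminal]
21. n2.live = false  [E₁.live and E₀.env]
22. n11.lab = 27  [27]
23. n11.val = 29  [S.wid + 4]
24. n12.val = 4  [A.val - 25]
25. n13.lab = 20  [D.val * 3 + 8]
26. n13.val = 24  [24]
27. n14.live = 24  [terminal]
28. n15.depth = "zk"  [terminal]
29. n13.cnt = 13  [A.lab - 7]
30. n13.env = 17  [b.live + A.lab - 27]
31. n16.tag = -3  [A.env + A.cnt - 33]
32. n16.wid = -1  [A.env * 3 - 52]
33. n16.env = false  [D.val > 4]
34. n17.depth = "uv"  [terminal]
35. n18.depth = "vp"  [terminal]
36. n19.env = 4  [terminal]
37. n16.live = true  [not E.env]
38. n20.lim = "ur"  [terminal]
39. n12.ok = "ur"  [if E.live then e.lim else "u"]
40. n11.cnt = -4  [A.val + A.lab - 60]
41. n11.env = 18  [A.val + A.lab - 38]
42. n21.live = 21  [terminal]
43. n1.ok = "vw"  ["vw"]
44. n1.key = "nk"  ["nk"]
45. n22.env = 24  [terminal]
46. n0.ok = "mnk"  ["m" ++ S₁.key]
47. n0.key = "qnk"  ["q" ++ S₁.key]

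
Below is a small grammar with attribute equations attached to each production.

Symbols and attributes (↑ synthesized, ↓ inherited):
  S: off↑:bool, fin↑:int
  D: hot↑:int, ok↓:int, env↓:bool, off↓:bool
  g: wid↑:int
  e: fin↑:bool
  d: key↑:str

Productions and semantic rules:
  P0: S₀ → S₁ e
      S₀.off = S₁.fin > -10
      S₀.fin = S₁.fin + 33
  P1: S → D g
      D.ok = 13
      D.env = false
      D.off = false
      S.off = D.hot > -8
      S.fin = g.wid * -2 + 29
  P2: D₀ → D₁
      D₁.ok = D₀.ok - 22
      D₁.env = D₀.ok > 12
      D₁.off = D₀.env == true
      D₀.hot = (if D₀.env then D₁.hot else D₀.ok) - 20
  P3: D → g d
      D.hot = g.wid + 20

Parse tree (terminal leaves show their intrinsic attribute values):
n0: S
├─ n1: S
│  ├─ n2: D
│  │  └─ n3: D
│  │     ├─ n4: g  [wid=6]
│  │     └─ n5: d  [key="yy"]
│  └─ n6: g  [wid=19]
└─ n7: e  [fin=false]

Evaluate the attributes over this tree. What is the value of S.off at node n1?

true

1. n2.ok = 13  [13]
2. n2.env = false  [false]
3. n2.off = false  [false]
4. n3.ok = -9  [D₀.ok - 22]
5. n3.env = true  [D₀.ok > 12]
6. n3.off = false  [D₀.env == true]
7. n4.wid = 6  [terminal]
8. n5.key = "yy"  [terminal]
9. n3.hot = 26  [g.wid + 20]
10. n2.hot = -7  [(if D₀.env then D₁.hot else D₀.ok) - 20]
11. n6.wid = 19  [terminal]
12. n1.off = true  [D.hot > -8]
13. n1.fin = -9  [g.wid * -2 + 29]
14. n7.fin = false  [terminal]
15. n0.off = true  [S₁.fin > -10]
16. n0.fin = 24  [S₁.fin + 33]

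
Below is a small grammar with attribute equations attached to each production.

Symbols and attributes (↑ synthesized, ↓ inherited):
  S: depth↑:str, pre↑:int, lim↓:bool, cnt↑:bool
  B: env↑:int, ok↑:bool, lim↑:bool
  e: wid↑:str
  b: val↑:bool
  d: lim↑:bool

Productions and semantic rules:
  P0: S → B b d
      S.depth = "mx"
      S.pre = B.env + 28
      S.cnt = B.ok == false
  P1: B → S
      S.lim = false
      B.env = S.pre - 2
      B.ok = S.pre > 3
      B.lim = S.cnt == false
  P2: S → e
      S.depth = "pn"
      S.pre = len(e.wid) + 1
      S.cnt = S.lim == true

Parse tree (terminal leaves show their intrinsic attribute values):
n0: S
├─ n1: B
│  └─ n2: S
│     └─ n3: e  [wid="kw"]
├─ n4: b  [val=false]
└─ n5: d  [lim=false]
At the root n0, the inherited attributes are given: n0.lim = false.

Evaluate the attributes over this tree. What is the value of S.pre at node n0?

29

1. n0.lim = false  [given at root]
2. n2.lim = false  [false]
3. n3.wid = "kw"  [terminal]
4. n2.depth = "pn"  ["pn"]
5. n2.pre = 3  [len(e.wid) + 1]
6. n2.cnt = false  [S.lim == true]
7. n1.env = 1  [S.pre - 2]
8. n1.ok = false  [S.pre > 3]
9. n1.lim = true  [S.cnt == false]
10. n4.val = false  [terminal]
11. n5.lim = false  [terminal]
12. n0.depth = "mx"  ["mx"]
13. n0.pre = 29  [B.env + 28]
14. n0.cnt = true  [B.ok == false]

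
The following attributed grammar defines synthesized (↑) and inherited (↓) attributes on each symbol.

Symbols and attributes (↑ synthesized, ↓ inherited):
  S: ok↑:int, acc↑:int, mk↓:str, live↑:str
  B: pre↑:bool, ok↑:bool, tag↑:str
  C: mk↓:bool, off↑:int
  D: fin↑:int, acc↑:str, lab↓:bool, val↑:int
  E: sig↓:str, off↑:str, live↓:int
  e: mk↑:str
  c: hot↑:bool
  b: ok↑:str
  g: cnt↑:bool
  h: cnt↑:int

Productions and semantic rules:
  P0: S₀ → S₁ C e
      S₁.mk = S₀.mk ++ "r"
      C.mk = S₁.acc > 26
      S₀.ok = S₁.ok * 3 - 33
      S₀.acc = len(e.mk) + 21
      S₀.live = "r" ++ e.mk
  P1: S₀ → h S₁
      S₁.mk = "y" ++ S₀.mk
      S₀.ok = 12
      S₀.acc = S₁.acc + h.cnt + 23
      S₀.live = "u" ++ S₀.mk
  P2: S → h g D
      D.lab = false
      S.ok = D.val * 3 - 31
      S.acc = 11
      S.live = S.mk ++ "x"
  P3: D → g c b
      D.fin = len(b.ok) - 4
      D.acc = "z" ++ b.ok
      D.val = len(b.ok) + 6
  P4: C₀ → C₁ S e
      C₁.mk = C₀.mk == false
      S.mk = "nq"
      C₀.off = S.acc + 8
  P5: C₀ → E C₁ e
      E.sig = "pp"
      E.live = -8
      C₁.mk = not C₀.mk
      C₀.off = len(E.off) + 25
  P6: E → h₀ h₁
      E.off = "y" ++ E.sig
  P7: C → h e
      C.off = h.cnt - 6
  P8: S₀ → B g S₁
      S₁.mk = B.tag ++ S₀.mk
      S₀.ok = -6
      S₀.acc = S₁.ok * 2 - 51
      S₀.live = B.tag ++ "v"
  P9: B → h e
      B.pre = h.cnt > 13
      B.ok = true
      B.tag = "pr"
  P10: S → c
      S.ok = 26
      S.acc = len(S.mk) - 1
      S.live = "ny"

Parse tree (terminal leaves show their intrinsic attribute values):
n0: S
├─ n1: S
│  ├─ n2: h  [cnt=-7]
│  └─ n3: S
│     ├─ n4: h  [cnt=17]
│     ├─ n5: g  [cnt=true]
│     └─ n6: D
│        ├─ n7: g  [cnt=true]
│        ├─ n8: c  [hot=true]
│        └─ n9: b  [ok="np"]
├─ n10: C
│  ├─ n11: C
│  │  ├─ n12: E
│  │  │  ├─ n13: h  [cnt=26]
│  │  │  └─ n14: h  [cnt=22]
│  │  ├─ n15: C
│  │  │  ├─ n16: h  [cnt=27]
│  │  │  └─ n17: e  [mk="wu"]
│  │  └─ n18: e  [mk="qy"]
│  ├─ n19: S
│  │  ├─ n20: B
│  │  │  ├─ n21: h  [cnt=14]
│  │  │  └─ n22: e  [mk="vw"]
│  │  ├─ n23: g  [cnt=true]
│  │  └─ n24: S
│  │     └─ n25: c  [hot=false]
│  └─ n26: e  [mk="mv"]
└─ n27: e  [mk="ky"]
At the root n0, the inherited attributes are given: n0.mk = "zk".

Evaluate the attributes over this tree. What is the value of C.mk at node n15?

true

1. n0.mk = "zk"  [given at root]
2. n1.mk = "zkr"  [S₀.mk ++ "r"]
3. n2.cnt = -7  [terminal]
4. n3.mk = "yzkr"  ["y" ++ S₀.mk]
5. n4.cnt = 17  [terminal]
6. n5.cnt = true  [terminal]
7. n6.lab = false  [false]
8. n7.cnt = true  [terminal]
9. n8.hot = true  [terminal]
10. n9.ok = "np"  [terminal]
11. n6.fin = -2  [len(b.ok) - 4]
12. n6.acc = "znp"  ["z" ++ b.ok]
13. n6.val = 8  [len(b.ok) + 6]
14. n3.ok = -7  [D.val * 3 - 31]
15. n3.acc = 11  [11]
16. n3.live = "yzkrx"  [S.mk ++ "x"]
17. n1.ok = 12  [12]
18. n1.acc = 27  [S₁.acc + h.cnt + 23]
19. n1.live = "uzkr"  ["u" ++ S₀.mk]
20. n10.mk = true  [S₁.acc > 26]
21. n11.mk = false  [C₀.mk == false]
22. n12.sig = "pp"  ["pp"]
23. n12.live = -8  [-8]
24. n13.cnt = 26  [terminal]
25. n14.cnt = 22  [terminal]
26. n12.off = "ypp"  ["y" ++ E.sig]
27. n15.mk = true  [not C₀.mk]
28. n16.cnt = 27  [terminal]
29. n17.mk = "wu"  [terminal]
30. n15.off = 21  [h.cnt - 6]
31. n18.mk = "qy"  [terminal]
32. n11.off = 28  [len(E.off) + 25]
33. n19.mk = "nq"  ["nq"]
34. n21.cnt = 14  [terminal]
35. n22.mk = "vw"  [terminal]
36. n20.pre = true  [h.cnt > 13]
37. n20.ok = true  [true]
38. n20.tag = "pr"  ["pr"]
39. n23.cnt = true  [terminal]
40. n24.mk = "prnq"  [B.tag ++ S₀.mk]
41. n25.hot = false  [terminal]
42. n24.ok = 26  [26]
43. n24.acc = 3  [len(S.mk) - 1]
44. n24.live = "ny"  ["ny"]
45. n19.ok = -6  [-6]
46. n19.acc = 1  [S₁.ok * 2 - 51]
47. n19.live = "prv"  [B.tag ++ "v"]
48. n26.mk = "mv"  [terminal]
49. n10.off = 9  [S.acc + 8]
50. n27.mk = "ky"  [terminal]
51. n0.ok = 3  [S₁.ok * 3 - 33]
52. n0.acc = 23  [len(e.mk) + 21]
53. n0.live = "rky"  ["r" ++ e.mk]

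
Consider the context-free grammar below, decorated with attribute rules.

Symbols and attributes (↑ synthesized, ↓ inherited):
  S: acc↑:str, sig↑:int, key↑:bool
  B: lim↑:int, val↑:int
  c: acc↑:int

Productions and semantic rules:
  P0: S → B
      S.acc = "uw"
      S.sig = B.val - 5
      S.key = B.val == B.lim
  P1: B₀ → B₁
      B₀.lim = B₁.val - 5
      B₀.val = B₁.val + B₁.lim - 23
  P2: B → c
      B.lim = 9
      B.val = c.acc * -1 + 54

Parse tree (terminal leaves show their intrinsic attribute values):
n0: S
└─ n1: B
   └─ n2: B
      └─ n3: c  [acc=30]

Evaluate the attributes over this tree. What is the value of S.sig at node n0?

1. n3.acc = 30  [terminal]
2. n2.lim = 9  [9]
3. n2.val = 24  [c.acc * -1 + 54]
4. n1.lim = 19  [B₁.val - 5]
5. n1.val = 10  [B₁.val + B₁.lim - 23]
6. n0.acc = "uw"  ["uw"]
7. n0.sig = 5  [B.val - 5]
8. n0.key = false  [B.val == B.lim]

5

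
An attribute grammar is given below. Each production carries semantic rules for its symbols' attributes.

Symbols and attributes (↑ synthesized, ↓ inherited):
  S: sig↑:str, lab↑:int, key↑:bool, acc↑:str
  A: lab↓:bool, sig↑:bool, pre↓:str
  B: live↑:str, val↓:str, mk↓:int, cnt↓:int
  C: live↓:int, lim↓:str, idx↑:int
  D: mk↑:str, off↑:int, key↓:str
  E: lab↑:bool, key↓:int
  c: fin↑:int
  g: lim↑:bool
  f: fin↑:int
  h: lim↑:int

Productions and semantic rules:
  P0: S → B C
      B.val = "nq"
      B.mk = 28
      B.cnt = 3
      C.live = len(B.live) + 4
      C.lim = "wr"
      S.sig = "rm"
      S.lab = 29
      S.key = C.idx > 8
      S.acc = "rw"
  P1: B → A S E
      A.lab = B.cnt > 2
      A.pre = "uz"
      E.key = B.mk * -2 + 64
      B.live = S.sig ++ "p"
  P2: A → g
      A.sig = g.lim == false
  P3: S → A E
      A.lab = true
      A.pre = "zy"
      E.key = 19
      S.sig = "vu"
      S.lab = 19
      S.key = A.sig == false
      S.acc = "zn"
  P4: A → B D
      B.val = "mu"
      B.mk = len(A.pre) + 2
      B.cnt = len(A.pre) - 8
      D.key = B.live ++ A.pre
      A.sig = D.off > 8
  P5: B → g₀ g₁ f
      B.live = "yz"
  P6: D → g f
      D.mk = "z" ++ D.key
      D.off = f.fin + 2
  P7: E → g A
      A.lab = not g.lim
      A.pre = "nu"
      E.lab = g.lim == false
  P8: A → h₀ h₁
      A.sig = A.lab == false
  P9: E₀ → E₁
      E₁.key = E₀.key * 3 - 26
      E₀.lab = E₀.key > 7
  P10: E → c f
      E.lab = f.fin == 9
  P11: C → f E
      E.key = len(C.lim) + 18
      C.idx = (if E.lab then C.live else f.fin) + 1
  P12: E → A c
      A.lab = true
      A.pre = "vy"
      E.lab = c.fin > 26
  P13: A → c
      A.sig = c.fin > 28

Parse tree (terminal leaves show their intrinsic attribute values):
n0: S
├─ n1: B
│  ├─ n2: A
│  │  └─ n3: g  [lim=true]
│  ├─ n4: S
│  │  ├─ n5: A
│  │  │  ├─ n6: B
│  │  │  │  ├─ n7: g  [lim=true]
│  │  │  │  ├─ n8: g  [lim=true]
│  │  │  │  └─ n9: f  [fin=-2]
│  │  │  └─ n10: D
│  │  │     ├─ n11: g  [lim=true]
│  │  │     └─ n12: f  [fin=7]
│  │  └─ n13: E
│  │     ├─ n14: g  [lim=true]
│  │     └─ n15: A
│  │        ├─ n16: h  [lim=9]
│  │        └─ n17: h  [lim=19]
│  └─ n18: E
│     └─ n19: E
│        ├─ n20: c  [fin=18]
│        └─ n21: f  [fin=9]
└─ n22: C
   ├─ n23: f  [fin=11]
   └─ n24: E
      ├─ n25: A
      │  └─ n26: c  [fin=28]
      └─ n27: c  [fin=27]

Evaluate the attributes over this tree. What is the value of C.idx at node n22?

8

1. n1.val = "nq"  ["nq"]
2. n1.mk = 28  [28]
3. n1.cnt = 3  [3]
4. n2.lab = true  [B.cnt > 2]
5. n2.pre = "uz"  ["uz"]
6. n3.lim = true  [terminal]
7. n2.sig = false  [g.lim == false]
8. n5.lab = true  [true]
9. n5.pre = "zy"  ["zy"]
10. n6.val = "mu"  ["mu"]
11. n6.mk = 4  [len(A.pre) + 2]
12. n6.cnt = -6  [len(A.pre) - 8]
13. n7.lim = true  [terminal]
14. n8.lim = true  [terminal]
15. n9.fin = -2  [terminal]
16. n6.live = "yz"  ["yz"]
17. n10.key = "yzzy"  [B.live ++ A.pre]
18. n11.lim = true  [terminal]
19. n12.fin = 7  [terminal]
20. n10.mk = "zyzzy"  ["z" ++ D.key]
21. n10.off = 9  [f.fin + 2]
22. n5.sig = true  [D.off > 8]
23. n13.key = 19  [19]
24. n14.lim = true  [terminal]
25. n15.lab = false  [not g.lim]
26. n15.pre = "nu"  ["nu"]
27. n16.lim = 9  [terminal]
28. n17.lim = 19  [terminal]
29. n15.sig = true  [A.lab == false]
30. n13.lab = false  [g.lim == false]
31. n4.sig = "vu"  ["vu"]
32. n4.lab = 19  [19]
33. n4.key = false  [A.sig == false]
34. n4.acc = "zn"  ["zn"]
35. n18.key = 8  [B.mk * -2 + 64]
36. n19.key = -2  [E₀.key * 3 - 26]
37. n20.fin = 18  [terminal]
38. n21.fin = 9  [terminal]
39. n19.lab = true  [f.fin == 9]
40. n18.lab = true  [E₀.key > 7]
41. n1.live = "vup"  [S.sig ++ "p"]
42. n22.live = 7  [len(B.live) + 4]
43. n22.lim = "wr"  ["wr"]
44. n23.fin = 11  [terminal]
45. n24.key = 20  [len(C.lim) + 18]
46. n25.lab = true  [true]
47. n25.pre = "vy"  ["vy"]
48. n26.fin = 28  [terminal]
49. n25.sig = false  [c.fin > 28]
50. n27.fin = 27  [terminal]
51. n24.lab = true  [c.fin > 26]
52. n22.idx = 8  [(if E.lab then C.live else f.fin) + 1]
53. n0.sig = "rm"  ["rm"]
54. n0.lab = 29  [29]
55. n0.key = false  [C.idx > 8]
56. n0.acc = "rw"  ["rw"]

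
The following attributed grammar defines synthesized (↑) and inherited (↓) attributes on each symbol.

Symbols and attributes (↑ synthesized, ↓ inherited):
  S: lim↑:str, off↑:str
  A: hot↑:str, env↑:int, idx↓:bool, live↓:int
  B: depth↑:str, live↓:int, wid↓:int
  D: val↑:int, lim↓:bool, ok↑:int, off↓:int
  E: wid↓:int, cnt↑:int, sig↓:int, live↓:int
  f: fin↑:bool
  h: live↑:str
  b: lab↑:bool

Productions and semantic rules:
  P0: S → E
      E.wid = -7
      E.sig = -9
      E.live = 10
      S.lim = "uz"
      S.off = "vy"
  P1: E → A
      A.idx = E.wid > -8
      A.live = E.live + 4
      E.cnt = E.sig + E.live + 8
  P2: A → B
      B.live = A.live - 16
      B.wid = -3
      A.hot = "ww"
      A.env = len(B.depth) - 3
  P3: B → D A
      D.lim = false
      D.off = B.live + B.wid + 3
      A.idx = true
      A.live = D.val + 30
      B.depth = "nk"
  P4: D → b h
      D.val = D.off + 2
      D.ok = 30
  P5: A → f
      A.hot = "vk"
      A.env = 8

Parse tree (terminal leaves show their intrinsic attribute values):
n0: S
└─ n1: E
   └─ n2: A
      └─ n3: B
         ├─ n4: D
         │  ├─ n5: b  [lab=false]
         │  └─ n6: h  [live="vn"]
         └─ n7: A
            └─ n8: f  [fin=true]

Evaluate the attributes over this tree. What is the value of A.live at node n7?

30

1. n1.wid = -7  [-7]
2. n1.sig = -9  [-9]
3. n1.live = 10  [10]
4. n2.idx = true  [E.wid > -8]
5. n2.live = 14  [E.live + 4]
6. n3.live = -2  [A.live - 16]
7. n3.wid = -3  [-3]
8. n4.lim = false  [false]
9. n4.off = -2  [B.live + B.wid + 3]
10. n5.lab = false  [terminal]
11. n6.live = "vn"  [terminal]
12. n4.val = 0  [D.off + 2]
13. n4.ok = 30  [30]
14. n7.idx = true  [true]
15. n7.live = 30  [D.val + 30]
16. n8.fin = true  [terminal]
17. n7.hot = "vk"  ["vk"]
18. n7.env = 8  [8]
19. n3.depth = "nk"  ["nk"]
20. n2.hot = "ww"  ["ww"]
21. n2.env = -1  [len(B.depth) - 3]
22. n1.cnt = 9  [E.sig + E.live + 8]
23. n0.lim = "uz"  ["uz"]
24. n0.off = "vy"  ["vy"]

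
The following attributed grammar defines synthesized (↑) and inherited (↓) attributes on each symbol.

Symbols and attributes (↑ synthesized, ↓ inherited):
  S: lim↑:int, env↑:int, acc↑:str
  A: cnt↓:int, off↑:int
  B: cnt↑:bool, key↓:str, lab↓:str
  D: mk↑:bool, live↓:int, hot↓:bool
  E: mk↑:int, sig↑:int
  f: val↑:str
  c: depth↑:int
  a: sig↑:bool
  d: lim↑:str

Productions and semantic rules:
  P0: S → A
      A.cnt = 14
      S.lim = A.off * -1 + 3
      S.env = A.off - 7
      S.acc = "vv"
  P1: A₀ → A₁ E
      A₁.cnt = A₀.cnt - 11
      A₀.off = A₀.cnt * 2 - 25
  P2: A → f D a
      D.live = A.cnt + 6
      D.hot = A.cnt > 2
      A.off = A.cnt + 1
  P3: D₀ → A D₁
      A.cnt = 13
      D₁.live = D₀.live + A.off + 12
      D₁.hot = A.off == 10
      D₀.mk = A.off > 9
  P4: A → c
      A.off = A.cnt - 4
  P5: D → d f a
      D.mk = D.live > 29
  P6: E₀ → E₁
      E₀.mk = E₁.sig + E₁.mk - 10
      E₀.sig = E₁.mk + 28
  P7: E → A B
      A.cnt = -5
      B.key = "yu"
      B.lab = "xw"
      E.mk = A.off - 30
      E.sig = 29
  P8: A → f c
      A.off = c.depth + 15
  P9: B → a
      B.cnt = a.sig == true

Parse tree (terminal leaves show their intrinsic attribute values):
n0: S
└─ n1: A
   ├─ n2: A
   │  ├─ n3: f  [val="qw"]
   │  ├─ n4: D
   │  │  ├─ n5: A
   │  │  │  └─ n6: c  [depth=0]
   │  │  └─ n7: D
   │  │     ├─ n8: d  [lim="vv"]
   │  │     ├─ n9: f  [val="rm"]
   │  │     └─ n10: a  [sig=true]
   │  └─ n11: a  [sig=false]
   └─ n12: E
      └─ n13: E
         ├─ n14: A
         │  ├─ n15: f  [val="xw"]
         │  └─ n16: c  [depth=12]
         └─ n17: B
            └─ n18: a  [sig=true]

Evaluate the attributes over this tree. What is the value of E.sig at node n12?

25

1. n1.cnt = 14  [14]
2. n2.cnt = 3  [A₀.cnt - 11]
3. n3.val = "qw"  [terminal]
4. n4.live = 9  [A.cnt + 6]
5. n4.hot = true  [A.cnt > 2]
6. n5.cnt = 13  [13]
7. n6.depth = 0  [terminal]
8. n5.off = 9  [A.cnt - 4]
9. n7.live = 30  [D₀.live + A.off + 12]
10. n7.hot = false  [A.off == 10]
11. n8.lim = "vv"  [terminal]
12. n9.val = "rm"  [terminal]
13. n10.sig = true  [terminal]
14. n7.mk = true  [D.live > 29]
15. n4.mk = false  [A.off > 9]
16. n11.sig = false  [terminal]
17. n2.off = 4  [A.cnt + 1]
18. n14.cnt = -5  [-5]
19. n15.val = "xw"  [terminal]
20. n16.depth = 12  [terminal]
21. n14.off = 27  [c.depth + 15]
22. n17.key = "yu"  ["yu"]
23. n17.lab = "xw"  ["xw"]
24. n18.sig = true  [terminal]
25. n17.cnt = true  [a.sig == true]
26. n13.mk = -3  [A.off - 30]
27. n13.sig = 29  [29]
28. n12.mk = 16  [E₁.sig + E₁.mk - 10]
29. n12.sig = 25  [E₁.mk + 28]
30. n1.off = 3  [A₀.cnt * 2 - 25]
31. n0.lim = 0  [A.off * -1 + 3]
32. n0.env = -4  [A.off - 7]
33. n0.acc = "vv"  ["vv"]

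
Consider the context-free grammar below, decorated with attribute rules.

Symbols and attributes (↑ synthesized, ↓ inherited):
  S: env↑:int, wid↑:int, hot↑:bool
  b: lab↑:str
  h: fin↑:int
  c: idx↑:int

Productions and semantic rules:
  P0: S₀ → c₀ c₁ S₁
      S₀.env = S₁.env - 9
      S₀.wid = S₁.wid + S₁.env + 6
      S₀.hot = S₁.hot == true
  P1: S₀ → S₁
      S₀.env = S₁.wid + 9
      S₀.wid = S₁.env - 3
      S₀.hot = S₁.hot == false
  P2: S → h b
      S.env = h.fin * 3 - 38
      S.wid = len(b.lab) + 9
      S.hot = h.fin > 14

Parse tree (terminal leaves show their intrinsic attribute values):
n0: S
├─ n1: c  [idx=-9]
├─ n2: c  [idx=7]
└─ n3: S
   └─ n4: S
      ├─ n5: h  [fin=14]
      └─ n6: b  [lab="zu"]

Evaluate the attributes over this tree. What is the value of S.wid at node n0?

27

1. n1.idx = -9  [terminal]
2. n2.idx = 7  [terminal]
3. n5.fin = 14  [terminal]
4. n6.lab = "zu"  [terminal]
5. n4.env = 4  [h.fin * 3 - 38]
6. n4.wid = 11  [len(b.lab) + 9]
7. n4.hot = false  [h.fin > 14]
8. n3.env = 20  [S₁.wid + 9]
9. n3.wid = 1  [S₁.env - 3]
10. n3.hot = true  [S₁.hot == false]
11. n0.env = 11  [S₁.env - 9]
12. n0.wid = 27  [S₁.wid + S₁.env + 6]
13. n0.hot = true  [S₁.hot == true]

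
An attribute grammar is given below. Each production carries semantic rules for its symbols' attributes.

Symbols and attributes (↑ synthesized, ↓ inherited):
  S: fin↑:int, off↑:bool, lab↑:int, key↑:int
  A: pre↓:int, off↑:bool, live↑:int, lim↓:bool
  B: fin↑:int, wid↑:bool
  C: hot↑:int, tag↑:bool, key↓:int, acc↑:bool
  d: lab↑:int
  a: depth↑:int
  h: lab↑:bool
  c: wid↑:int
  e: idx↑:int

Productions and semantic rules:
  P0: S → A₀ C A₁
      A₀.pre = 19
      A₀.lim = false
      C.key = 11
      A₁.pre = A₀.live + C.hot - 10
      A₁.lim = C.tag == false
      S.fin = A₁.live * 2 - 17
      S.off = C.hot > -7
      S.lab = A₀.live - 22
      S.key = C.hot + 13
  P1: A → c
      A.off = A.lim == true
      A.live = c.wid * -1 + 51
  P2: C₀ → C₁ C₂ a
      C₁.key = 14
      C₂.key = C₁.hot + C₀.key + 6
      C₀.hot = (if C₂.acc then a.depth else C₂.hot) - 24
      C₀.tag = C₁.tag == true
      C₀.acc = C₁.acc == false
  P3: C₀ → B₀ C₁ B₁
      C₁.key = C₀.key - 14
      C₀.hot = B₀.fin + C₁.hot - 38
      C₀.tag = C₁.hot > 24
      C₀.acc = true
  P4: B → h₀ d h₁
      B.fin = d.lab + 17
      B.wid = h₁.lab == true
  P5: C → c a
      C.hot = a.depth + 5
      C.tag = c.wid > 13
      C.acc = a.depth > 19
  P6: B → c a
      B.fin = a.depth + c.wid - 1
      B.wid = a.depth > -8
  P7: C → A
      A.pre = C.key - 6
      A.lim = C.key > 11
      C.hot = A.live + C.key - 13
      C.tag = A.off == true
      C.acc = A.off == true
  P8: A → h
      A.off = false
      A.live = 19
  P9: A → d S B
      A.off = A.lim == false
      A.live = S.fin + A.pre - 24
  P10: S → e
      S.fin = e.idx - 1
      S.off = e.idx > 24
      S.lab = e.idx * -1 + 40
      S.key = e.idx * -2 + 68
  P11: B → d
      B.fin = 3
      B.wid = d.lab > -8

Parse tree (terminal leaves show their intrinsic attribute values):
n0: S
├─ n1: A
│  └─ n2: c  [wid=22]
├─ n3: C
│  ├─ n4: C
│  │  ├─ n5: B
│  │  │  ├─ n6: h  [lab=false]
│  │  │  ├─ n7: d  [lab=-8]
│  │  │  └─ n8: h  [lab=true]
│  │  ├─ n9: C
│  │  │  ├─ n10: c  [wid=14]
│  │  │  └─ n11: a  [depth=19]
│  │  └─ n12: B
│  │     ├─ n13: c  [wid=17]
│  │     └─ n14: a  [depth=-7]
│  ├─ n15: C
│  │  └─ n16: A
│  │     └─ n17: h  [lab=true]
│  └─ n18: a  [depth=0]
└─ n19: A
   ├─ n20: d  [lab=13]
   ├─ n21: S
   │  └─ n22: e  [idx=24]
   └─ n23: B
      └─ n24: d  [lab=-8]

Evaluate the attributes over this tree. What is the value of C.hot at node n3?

-6

1. n1.pre = 19  [19]
2. n1.lim = false  [false]
3. n2.wid = 22  [terminal]
4. n1.off = false  [A.lim == true]
5. n1.live = 29  [c.wid * -1 + 51]
6. n3.key = 11  [11]
7. n4.key = 14  [14]
8. n6.lab = false  [terminal]
9. n7.lab = -8  [terminal]
10. n8.lab = true  [terminal]
11. n5.fin = 9  [d.lab + 17]
12. n5.wid = true  [h₁.lab == true]
13. n9.key = 0  [C₀.key - 14]
14. n10.wid = 14  [terminal]
15. n11.depth = 19  [terminal]
16. n9.hot = 24  [a.depth + 5]
17. n9.tag = true  [c.wid > 13]
18. n9.acc = false  [a.depth > 19]
19. n13.wid = 17  [terminal]
20. n14.depth = -7  [terminal]
21. n12.fin = 9  [a.depth + c.wid - 1]
22. n12.wid = true  [a.depth > -8]
23. n4.hot = -5  [B₀.fin + C₁.hot - 38]
24. n4.tag = false  [C₁.hot > 24]
25. n4.acc = true  [true]
26. n15.key = 12  [C₁.hot + C₀.key + 6]
27. n16.pre = 6  [C.key - 6]
28. n16.lim = true  [C.key > 11]
29. n17.lab = true  [terminal]
30. n16.off = false  [false]
31. n16.live = 19  [19]
32. n15.hot = 18  [A.live + C.key - 13]
33. n15.tag = false  [A.off == true]
34. n15.acc = false  [A.off == true]
35. n18.depth = 0  [terminal]
36. n3.hot = -6  [(if C₂.acc then a.depth else C₂.hot) - 24]
37. n3.tag = false  [C₁.tag == true]
38. n3.acc = false  [C₁.acc == false]
39. n19.pre = 13  [A₀.live + C.hot - 10]
40. n19.lim = true  [C.tag == false]
41. n20.lab = 13  [terminal]
42. n22.idx = 24  [terminal]
43. n21.fin = 23  [e.idx - 1]
44. n21.off = false  [e.idx > 24]
45. n21.lab = 16  [e.idx * -1 + 40]
46. n21.key = 20  [e.idx * -2 + 68]
47. n24.lab = -8  [terminal]
48. n23.fin = 3  [3]
49. n23.wid = false  [d.lab > -8]
50. n19.off = false  [A.lim == false]
51. n19.live = 12  [S.fin + A.pre - 24]
52. n0.fin = 7  [A₁.live * 2 - 17]
53. n0.off = true  [C.hot > -7]
54. n0.lab = 7  [A₀.live - 22]
55. n0.key = 7  [C.hot + 13]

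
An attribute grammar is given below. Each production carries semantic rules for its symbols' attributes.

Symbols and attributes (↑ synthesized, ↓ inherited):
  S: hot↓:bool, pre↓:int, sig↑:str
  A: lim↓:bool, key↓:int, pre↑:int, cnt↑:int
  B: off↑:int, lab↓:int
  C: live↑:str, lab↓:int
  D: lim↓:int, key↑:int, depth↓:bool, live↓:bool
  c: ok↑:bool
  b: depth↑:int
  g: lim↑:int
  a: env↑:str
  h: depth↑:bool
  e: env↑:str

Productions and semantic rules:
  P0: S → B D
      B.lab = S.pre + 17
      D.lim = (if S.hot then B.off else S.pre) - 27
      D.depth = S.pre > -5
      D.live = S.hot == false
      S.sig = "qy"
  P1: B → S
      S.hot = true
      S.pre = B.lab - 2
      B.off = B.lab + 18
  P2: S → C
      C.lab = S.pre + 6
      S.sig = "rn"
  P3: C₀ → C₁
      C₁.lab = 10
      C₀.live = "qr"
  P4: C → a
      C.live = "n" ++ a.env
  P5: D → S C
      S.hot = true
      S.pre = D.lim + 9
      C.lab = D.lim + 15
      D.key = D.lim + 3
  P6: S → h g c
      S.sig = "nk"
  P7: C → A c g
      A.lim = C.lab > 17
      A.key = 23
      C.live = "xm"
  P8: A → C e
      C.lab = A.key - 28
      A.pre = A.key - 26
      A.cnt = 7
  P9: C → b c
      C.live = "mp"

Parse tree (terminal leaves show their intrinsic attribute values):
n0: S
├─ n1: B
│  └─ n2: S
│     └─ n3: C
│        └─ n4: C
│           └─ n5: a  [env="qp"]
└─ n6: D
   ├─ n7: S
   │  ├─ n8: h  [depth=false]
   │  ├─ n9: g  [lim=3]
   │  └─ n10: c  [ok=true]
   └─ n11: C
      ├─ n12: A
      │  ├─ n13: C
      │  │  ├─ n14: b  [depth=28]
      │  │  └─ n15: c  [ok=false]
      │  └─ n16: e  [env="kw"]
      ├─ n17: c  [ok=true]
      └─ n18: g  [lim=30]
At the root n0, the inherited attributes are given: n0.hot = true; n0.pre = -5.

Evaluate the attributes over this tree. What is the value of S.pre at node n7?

1. n0.hot = true  [given at root]
2. n0.pre = -5  [given at root]
3. n1.lab = 12  [S.pre + 17]
4. n2.hot = true  [true]
5. n2.pre = 10  [B.lab - 2]
6. n3.lab = 16  [S.pre + 6]
7. n4.lab = 10  [10]
8. n5.env = "qp"  [terminal]
9. n4.live = "nqp"  ["n" ++ a.env]
10. n3.live = "qr"  ["qr"]
11. n2.sig = "rn"  ["rn"]
12. n1.off = 30  [B.lab + 18]
13. n6.lim = 3  [(if S.hot then B.off else S.pre) - 27]
14. n6.depth = false  [S.pre > -5]
15. n6.live = false  [S.hot == false]
16. n7.hot = true  [true]
17. n7.pre = 12  [D.lim + 9]
18. n8.depth = false  [terminal]
19. n9.lim = 3  [terminal]
20. n10.ok = true  [terminal]
21. n7.sig = "nk"  ["nk"]
22. n11.lab = 18  [D.lim + 15]
23. n12.lim = true  [C.lab > 17]
24. n12.key = 23  [23]
25. n13.lab = -5  [A.key - 28]
26. n14.depth = 28  [terminal]
27. n15.ok = false  [terminal]
28. n13.live = "mp"  ["mp"]
29. n16.env = "kw"  [terminal]
30. n12.pre = -3  [A.key - 26]
31. n12.cnt = 7  [7]
32. n17.ok = true  [terminal]
33. n18.lim = 30  [terminal]
34. n11.live = "xm"  ["xm"]
35. n6.key = 6  [D.lim + 3]
36. n0.sig = "qy"  ["qy"]

12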